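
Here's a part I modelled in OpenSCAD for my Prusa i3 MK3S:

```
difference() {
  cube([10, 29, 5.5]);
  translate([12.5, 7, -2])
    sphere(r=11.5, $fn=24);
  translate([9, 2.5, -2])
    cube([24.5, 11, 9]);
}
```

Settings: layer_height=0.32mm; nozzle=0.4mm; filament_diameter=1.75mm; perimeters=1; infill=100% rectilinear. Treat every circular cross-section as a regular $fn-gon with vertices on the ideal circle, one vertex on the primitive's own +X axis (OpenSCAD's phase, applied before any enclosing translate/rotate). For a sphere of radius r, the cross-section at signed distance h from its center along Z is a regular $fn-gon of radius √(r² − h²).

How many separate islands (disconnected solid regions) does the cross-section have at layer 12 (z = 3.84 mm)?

1

At z = 3.84 mm: the 10×29 cube contributes its full rectangle; the r=11.5 sphere at (12.5, 7) slices to a regular 24-gon of circumradius 9.907 (√(r²−h²) with h=5.84 from center); the cube at (9, 2.5) (footprint 24.5×11) is included at this height; After the difference (first − rest): starting from the 10×29 cube, the r=11.5 sphere at (12.5, 7) partially overlaps it — only the 96.95 mm² overlap (of its 304.82 mm²) is removed, clipping the outline; the 24.5×11 cube at (9, 2.5) misses the remaining region (no effect) — 1 connected region. Overall, the cross-section is a single solid region. Island count = 1.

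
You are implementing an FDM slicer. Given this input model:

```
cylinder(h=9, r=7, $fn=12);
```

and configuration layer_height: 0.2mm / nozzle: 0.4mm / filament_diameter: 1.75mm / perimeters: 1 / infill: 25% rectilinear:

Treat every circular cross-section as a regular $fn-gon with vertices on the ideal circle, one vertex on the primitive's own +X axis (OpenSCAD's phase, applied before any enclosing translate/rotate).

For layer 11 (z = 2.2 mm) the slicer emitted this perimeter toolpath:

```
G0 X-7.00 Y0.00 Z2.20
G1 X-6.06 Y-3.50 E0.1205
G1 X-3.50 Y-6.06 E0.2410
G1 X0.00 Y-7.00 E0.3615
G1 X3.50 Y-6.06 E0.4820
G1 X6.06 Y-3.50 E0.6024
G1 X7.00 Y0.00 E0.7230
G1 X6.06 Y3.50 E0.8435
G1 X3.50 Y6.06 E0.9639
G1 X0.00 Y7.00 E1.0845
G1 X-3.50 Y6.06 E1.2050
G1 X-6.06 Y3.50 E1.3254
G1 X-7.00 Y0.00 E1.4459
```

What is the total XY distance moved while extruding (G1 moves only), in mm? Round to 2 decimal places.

43.47 mm

Sum the Euclidean lengths of each G1 segment: total = 43.47 mm.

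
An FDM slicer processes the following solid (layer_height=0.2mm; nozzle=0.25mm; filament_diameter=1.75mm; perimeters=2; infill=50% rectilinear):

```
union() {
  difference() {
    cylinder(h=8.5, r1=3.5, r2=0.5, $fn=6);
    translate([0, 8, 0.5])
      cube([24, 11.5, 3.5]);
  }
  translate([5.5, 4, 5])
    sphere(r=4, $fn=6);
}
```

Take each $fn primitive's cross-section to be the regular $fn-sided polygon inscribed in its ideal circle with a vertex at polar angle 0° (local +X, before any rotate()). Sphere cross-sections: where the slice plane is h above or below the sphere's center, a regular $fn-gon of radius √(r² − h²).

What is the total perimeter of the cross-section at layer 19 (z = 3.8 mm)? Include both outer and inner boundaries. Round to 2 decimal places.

35.85 mm

At z = 3.8 mm: the cone contributes a regular 6-gon of circumradius 2.159 (interpolated between r1=3.5 and r2=0.5 at t=0.447) (perimeter = 2·6·2.159·sin(180°/6) = 12.95 mm); the 24×11.5 cube at (0, 8) contributes its full rectangle (perimeter 71.00 mm); After the difference (first − rest): starting from the cone, the 24×11.5 cube at (0, 8) misses the remaining region (no effect) — boundary = 12.95 mm; the sphere at (5.5, 4): section is a regular 6-gon, circumradius = √(r²−h²) = √(4²−1.2²) = 3.816 (perimeter = 2·6·3.816·sin(180°/6) = 22.89 mm); Merging all regions: the 2 present regions are separate (no shared area or edge), so areas and boundary lengths simply add and each stays a separate island — boundary = 35.85 mm. Overall, the cross-section has 2 separate islands. Total boundary length (outer) = 35.85 mm.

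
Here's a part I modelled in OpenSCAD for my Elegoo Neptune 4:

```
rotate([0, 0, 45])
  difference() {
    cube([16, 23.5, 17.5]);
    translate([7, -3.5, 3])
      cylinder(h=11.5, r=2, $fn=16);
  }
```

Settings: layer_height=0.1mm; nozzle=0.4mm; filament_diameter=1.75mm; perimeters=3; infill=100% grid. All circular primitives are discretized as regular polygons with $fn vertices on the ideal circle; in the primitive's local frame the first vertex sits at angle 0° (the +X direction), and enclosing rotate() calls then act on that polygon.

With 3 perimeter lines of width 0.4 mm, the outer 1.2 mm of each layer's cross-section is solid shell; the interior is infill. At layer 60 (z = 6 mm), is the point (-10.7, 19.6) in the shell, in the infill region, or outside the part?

infill

At z = 6 mm: the cube (footprint 16×23.5) is included at this height; the r=2 cylinder at (7, -3.5) gives a regular 16-gon of circumradius 2 (constant along its height); Subtracting the remaining from the first: starting from the 16×23.5 cube, the r=2 cylinder at (7, -3.5) misses the remaining region (no effect) — 1 connected region; (whole slice rotated 45° about Z — lengths, areas and connectivity unchanged). Overall, the cross-section is a single solid region. Undo the 45° rotation: the query point maps to (6.293, 21.425) in the un-rotated model frame. The nearest boundary edge runs (0.00, 23.50)→(16.00, 23.50); distance from the point to it = 2.07 mm. The point is inside the cross-section and 2.07 mm from the nearest boundary — more than the 1.2 mm shell width (3 × 0.4), so it's in the infill interior.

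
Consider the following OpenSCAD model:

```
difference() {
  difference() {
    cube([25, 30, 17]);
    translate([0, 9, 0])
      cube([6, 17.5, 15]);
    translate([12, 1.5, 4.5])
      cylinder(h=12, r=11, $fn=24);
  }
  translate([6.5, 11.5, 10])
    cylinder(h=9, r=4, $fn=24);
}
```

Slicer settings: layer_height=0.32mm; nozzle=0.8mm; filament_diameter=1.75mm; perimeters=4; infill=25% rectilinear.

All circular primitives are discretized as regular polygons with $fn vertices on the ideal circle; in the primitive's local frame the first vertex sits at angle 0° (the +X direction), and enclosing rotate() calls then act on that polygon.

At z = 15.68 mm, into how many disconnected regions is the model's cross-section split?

1

At z = 15.68 mm: the cube (footprint 25×30) is included at this height; the cube at (0, 9) does not reach this height (z outside [0, 15]); the cylinder at (12, 1.5): section is a regular 24-gon, circumradius r=11; Subtracting the remaining from the first: starting from the 25×30 cube, the r=11 cylinder at (12, 1.5) partially overlaps it — only the 220.61 mm² overlap (of its 375.81 mm²) is removed, clipping the outline — 1 connected region; the r=4 cylinder at (6.5, 11.5) gives a regular 24-gon of circumradius 4 (constant along its height); Subtracting the remaining from the first: starting from the result so far, the r=4 cylinder at (6.5, 11.5) partially overlaps it — only the 30.42 mm² overlap (of its 49.69 mm²) is removed, clipping the outline — 1 connected region. The result has 1 disconnected region.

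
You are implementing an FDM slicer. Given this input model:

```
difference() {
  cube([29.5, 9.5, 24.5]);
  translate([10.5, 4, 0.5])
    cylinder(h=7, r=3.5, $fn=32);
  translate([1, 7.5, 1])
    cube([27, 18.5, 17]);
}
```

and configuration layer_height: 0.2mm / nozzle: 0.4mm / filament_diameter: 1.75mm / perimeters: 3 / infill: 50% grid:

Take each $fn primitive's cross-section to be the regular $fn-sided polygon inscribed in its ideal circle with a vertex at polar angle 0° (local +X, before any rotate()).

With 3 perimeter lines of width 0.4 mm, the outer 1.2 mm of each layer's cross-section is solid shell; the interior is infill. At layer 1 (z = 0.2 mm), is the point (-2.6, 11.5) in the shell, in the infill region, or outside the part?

At z = 0.2 mm: the 29.5×9.5 cube contributes its full rectangle; the cylinder at (10.5, 4) is not intersected at this z (z outside [0.5, 7.5]); the cube at (1, 7.5) does not reach this height (z outside [1, 18]); After the difference (first − rest): none of the subtracted shapes is present at this height, so the 29.5×9.5 cube is unchanged — 1 connected region. Overall, the cross-section is a single solid region. The nearest boundary edge runs (29.50, 9.50)→(0.00, 9.50); distance from the point to it = 3.28 mm. The point is not inside any of the regions above, so it lies outside the cross-section (3.28 mm from the nearest boundary).

outside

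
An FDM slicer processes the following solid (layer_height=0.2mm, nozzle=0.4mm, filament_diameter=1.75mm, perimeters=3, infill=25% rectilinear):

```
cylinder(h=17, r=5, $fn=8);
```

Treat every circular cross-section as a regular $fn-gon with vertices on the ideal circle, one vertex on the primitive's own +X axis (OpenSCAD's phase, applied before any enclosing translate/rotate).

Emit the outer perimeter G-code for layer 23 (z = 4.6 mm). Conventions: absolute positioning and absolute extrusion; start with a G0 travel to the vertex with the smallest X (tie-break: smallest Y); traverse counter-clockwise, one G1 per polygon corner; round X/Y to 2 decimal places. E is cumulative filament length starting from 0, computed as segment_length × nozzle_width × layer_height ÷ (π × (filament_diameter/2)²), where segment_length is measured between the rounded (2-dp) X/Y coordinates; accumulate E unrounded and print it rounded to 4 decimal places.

At z = 4.6 mm: the r=5 cylinder contributes a regular 8-gon of circumradius 5. The outline is a single polygon with 8 vertices. Extrusion per mm of travel: 0.4 × 0.2 / (π × 0.875²) = 0.033260. Accumulating E over each segment gives final E = 1.0189.

G0 X-5.00 Y0.00 Z4.60
G1 X-3.54 Y-3.54 E0.1274
G1 X0.00 Y-5.00 E0.2547
G1 X3.54 Y-3.54 E0.3821
G1 X5.00 Y0.00 E0.5094
G1 X3.54 Y3.54 E0.6368
G1 X0.00 Y5.00 E0.7642
G1 X-3.54 Y3.54 E0.8915
G1 X-5.00 Y0.00 E1.0189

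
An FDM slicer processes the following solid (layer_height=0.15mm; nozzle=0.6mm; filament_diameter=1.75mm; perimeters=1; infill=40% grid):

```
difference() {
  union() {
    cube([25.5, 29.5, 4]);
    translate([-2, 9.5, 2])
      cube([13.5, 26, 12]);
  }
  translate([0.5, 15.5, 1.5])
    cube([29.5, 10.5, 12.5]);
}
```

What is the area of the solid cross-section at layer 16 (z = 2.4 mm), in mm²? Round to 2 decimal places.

610.75 mm²

At z = 2.4 mm: the 25.5×29.5 cube contributes its full rectangle (area 752.25 mm²); the cube at (-2, 9.5) (footprint 13.5×26) is included at this height (area 351.00 mm²); Taking the union: the regions partially overlap — summed areas 1103.25 mm² minus the doubly-counted overlap 230.00 mm² gives 873.25 mm² — area = 873.25 mm²; the cube at (0.5, 15.5) is present — its section is the full 29.5×10.5 rectangle (area 309.75 mm²); Subtracting the remaining from the first: starting from the result so far (873.25 mm²), the 29.5×10.5 cube at (0.5, 15.5) partially overlaps it — only the 262.50 mm² overlap (of its 309.75 mm²) is removed, clipping the outline — area = 610.75 mm². Overall, the cross-section is a single solid region. Net area = 610.75 mm².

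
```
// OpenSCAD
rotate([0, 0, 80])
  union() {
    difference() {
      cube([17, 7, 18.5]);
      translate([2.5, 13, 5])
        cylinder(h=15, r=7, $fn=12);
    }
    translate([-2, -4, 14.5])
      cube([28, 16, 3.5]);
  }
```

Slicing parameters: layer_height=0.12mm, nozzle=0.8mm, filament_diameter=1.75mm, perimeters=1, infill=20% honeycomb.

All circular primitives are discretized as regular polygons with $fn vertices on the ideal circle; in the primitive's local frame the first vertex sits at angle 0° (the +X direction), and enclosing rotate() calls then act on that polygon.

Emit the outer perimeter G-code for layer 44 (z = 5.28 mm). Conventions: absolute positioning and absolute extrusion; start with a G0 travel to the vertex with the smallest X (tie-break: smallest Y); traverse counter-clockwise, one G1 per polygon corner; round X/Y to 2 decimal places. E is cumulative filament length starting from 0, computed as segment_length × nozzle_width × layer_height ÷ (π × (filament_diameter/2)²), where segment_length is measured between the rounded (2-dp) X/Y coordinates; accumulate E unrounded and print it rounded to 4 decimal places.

G0 X-6.57 Y1.16 Z5.28
G1 X0.00 Y0.00 E0.2663
G1 X2.95 Y16.74 E0.9447
G1 X-3.94 Y17.96 E1.2240
G1 X-5.84 Y7.19 E1.6605
G1 X-5.79 Y7.11 E1.6642
G1 X-5.47 Y3.50 E1.8089
G1 X-6.57 Y1.16 E1.9121

At z = 5.28 mm: the 17×7 cube contributes its full rectangle; the cylinder at (2.5, 13): section is a regular 12-gon, circumradius r=7; Subtracting the remaining from the first: starting from the 17×7 cube, the r=7 cylinder at (2.5, 13) partially overlaps it — only the 3.52 mm² overlap (of its 147.00 mm²) is removed, clipping the outline — 1 connected region; the cube at (-2, -4) is not intersected at this z (z outside [14.5, 18]); Merging all regions: only that combined region is present, so the union is just that shape — 1 connected region; (whole slice rotated 80° about Z — lengths, areas and connectivity unchanged). The outline is a single polygon with 7 vertices. Extrusion per mm of travel: 0.8 × 0.12 / (π × 0.875²) = 0.039912. Accumulating E over each segment gives final E = 1.9121.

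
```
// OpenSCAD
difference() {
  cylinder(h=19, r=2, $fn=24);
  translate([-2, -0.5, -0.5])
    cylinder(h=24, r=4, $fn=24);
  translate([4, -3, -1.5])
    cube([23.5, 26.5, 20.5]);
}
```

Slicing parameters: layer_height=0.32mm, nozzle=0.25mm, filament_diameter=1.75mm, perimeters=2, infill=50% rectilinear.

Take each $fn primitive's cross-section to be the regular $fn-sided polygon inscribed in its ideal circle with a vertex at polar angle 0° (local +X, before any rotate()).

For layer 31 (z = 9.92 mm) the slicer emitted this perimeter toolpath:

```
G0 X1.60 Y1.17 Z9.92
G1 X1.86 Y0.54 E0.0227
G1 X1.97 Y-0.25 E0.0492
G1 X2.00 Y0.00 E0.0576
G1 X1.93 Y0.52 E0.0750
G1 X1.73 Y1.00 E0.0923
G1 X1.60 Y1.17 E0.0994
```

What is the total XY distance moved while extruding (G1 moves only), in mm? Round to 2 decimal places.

Sum the Euclidean lengths of each G1 segment: total = 2.99 mm.

2.99 mm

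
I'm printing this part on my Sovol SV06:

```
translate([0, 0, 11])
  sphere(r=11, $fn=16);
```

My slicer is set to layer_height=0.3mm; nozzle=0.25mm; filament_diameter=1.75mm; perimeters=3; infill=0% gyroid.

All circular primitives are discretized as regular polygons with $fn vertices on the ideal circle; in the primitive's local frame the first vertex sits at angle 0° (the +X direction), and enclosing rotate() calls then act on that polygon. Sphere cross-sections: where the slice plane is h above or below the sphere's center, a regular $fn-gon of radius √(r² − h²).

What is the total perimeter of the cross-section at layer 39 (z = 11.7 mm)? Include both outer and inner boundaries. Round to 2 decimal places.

At z = 11.7 mm: the r=11 sphere contributes a regular 16-gon of circumradius √(11²−0.7²) = 10.978 (perimeter = 2·16·10.978·sin(180°/16) = 68.53 mm). Overall, the cross-section is a single solid region. Total boundary length (outer) = 68.53 mm.

68.53 mm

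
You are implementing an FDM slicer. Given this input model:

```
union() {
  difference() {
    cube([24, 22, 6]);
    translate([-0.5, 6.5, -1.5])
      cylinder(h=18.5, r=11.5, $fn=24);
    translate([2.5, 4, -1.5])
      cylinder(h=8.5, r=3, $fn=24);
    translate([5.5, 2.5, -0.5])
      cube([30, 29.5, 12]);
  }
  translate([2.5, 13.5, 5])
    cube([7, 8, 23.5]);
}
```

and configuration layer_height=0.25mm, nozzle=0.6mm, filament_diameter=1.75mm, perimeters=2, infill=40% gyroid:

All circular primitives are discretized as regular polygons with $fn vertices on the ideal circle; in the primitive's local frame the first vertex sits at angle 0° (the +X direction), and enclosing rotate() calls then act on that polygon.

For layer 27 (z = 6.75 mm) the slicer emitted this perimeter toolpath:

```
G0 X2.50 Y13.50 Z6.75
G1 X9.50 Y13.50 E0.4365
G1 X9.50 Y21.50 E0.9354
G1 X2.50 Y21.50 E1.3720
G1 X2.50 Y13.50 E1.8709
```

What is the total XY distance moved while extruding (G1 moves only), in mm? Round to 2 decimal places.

30.00 mm

Sum the Euclidean lengths of each G1 segment: total = 30.00 mm.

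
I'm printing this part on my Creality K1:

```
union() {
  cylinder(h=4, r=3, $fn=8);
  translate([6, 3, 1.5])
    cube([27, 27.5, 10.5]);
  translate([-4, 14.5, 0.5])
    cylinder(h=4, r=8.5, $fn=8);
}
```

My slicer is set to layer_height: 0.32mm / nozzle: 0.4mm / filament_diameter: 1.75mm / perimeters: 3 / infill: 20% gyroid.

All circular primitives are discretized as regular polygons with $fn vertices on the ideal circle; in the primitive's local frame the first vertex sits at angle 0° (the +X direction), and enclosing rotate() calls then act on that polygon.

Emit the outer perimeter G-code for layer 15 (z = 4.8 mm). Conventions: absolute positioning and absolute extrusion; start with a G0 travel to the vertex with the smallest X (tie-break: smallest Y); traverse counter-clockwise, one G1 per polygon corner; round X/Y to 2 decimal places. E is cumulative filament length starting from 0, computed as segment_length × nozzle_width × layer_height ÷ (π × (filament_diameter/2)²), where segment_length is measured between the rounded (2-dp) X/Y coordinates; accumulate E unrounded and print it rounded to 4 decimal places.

At z = 4.8 mm: the cylinder is not intersected at this z (z outside [0, 4]); the cube at (6, 3) (footprint 27×27.5) is included at this height; the cylinder at (-4, 14.5) is absent (z outside [0.5, 4.5]); Taking the union: only the 27×27.5 cube at (6, 3) is present, so the union is just that shape — 1 connected region. The outline is a single polygon with 4 vertices. Extrusion per mm of travel: 0.4 × 0.32 / (π × 0.875²) = 0.053216. Accumulating E over each segment gives final E = 5.8006.

G0 X6.00 Y3.00 Z4.80
G1 X33.00 Y3.00 E1.4368
G1 X33.00 Y30.50 E2.9003
G1 X6.00 Y30.50 E4.3371
G1 X6.00 Y3.00 E5.8006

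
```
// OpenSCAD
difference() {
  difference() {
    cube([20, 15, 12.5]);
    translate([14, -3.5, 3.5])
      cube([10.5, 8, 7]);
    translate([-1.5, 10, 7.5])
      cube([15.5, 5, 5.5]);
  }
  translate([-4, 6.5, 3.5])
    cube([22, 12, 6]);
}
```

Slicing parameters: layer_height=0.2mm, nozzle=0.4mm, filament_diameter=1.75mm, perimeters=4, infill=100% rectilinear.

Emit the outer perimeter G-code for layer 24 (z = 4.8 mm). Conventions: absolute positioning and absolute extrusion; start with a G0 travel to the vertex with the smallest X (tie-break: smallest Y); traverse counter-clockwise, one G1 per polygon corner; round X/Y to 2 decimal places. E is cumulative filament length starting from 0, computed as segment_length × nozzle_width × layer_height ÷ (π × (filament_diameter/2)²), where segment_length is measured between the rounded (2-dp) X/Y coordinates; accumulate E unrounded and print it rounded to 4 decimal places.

G0 X0.00 Y0.00 Z4.80
G1 X14.00 Y0.00 E0.4656
G1 X14.00 Y4.50 E0.6153
G1 X20.00 Y4.50 E0.8149
G1 X20.00 Y15.00 E1.1641
G1 X18.00 Y15.00 E1.2306
G1 X18.00 Y6.50 E1.5133
G1 X0.00 Y6.50 E2.1120
G1 X0.00 Y0.00 E2.3282

At z = 4.8 mm: the 20×15 cube contributes its full rectangle; the cube at (14, -3.5) is present — its section is the full 10.5×8 rectangle; the cube at (-1.5, 10) is not intersected at this z (z outside [7.5, 13]); Taking the first minus the rest: starting from the 20×15 cube, the 10.5×8 cube at (14, -3.5) partially overlaps it — only the 27.00 mm² overlap (of its 84.00 mm²) is removed, clipping the outline — 1 connected region; the 22×12 cube at (-4, 6.5) contributes its full rectangle; After the difference (first − rest): starting from the result so far, the 22×12 cube at (-4, 6.5) partially overlaps it — only the 153.00 mm² overlap (of its 264.00 mm²) is removed, clipping the outline — 1 connected region. The outline is a single polygon with 8 vertices. Extrusion per mm of travel: 0.4 × 0.2 / (π × 0.875²) = 0.033260. Accumulating E over each segment gives final E = 2.3282.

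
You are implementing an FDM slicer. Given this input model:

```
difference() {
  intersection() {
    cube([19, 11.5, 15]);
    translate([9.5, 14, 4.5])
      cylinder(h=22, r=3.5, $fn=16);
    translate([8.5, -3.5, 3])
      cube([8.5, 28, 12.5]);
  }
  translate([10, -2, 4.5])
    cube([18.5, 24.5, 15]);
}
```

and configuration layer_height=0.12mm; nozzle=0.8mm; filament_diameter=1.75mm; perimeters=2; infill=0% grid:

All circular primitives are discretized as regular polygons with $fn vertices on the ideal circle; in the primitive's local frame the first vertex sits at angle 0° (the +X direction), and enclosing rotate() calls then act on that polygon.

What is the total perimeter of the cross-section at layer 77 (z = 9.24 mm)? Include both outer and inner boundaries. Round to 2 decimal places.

4.73 mm

At z = 9.24 mm: the cube (footprint 19×11.5) is included at this height (perimeter 61.00 mm); the r=3.5 cylinder at (9.5, 14) gives a regular 16-gon of circumradius 3.5 (constant along its height) (perimeter = 2·16·3.500·sin(180°/16) = 21.85 mm); the 8.5×28 cube at (8.5, -3.5) contributes its full rectangle (perimeter 73.00 mm); Taking the intersection: the r=3.5 cylinder at (9.5, 14) partially overlaps the 19×11.5 cube; clipping to the common part keeps 3.13 mm²; the 8.5×28 cube at (8.5, -3.5) partially overlaps the running intersection; clipping to the common part keeps 2.46 mm² — boundary = 7.94 mm; the cube at (10, -2) is present — its section is the full 18.5×24.5 rectangle (perimeter 86.00 mm); Subtracting the remaining from the first: starting from that combined region, the 18.5×24.5 cube at (10, -2) partially overlaps it — only the 1.09 mm² overlap (of its 453.25 mm²) is removed, clipping the outline — boundary = 4.73 mm. Overall, the cross-section is a single solid region. Total boundary length (outer) = 4.73 mm.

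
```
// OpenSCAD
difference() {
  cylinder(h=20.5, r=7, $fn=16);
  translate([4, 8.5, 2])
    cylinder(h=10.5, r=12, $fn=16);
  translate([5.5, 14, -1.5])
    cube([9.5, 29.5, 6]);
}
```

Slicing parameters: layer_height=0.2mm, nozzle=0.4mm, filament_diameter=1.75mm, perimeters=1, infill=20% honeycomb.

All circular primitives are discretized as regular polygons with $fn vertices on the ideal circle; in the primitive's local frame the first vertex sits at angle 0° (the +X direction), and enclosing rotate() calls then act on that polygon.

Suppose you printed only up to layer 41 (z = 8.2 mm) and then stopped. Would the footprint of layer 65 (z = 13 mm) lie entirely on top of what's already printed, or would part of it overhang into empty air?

Compare the two slices. At z = 8.2: the cylinder: section is a regular 16-gon, circumradius r=7 (area = (16/2)·7.000²·sin(360°/16) = 150.01 mm²); the cylinder at (4, 8.5): section is a regular 16-gon, circumradius r=12 (area = (16/2)·12.000²·sin(360°/16) = 440.85 mm²); the cube at (5.5, 14) is not intersected at this z (z outside [-1.5, 4.5]); Subtracting the remaining from the first: starting from the r=7 cylinder (150.01 mm²), the r=12 cylinder at (4, 8.5) partially overlaps it — only the 99.02 mm² overlap (of its 440.85 mm²) is removed, clipping the outline — area = 50.99 mm². At z = 13: the cylinder: section is a regular 16-gon, circumradius r=7 (area = (16/2)·7.000²·sin(360°/16) = 150.01 mm²); the cylinder at (4, 8.5) is not intersected at this z (z outside [2, 12.5]); the cube at (5.5, 14) is absent (z outside [-1.5, 4.5]); Subtracting the remaining from the first: none of the subtracted shapes is present at this height, so the r=7 cylinder is unchanged — area = 150.01 mm². Checking containment: at z = 13 the cross-section extends beyond the z = 8.2 cross-section by about 99.02 mm².

part overhangs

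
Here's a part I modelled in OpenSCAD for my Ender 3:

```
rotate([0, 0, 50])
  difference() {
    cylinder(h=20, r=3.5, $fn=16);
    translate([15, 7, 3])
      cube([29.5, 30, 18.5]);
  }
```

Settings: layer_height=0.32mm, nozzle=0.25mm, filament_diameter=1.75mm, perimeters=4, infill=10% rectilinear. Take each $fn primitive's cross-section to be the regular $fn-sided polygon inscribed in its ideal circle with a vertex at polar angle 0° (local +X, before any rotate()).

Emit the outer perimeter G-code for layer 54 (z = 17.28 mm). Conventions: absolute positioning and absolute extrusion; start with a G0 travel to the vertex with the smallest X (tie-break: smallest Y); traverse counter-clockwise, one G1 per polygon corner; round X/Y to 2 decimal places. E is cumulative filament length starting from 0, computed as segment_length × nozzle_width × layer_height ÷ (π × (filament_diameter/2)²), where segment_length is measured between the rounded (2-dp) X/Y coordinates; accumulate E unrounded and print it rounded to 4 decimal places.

At z = 17.28 mm: the r=3.5 cylinder contributes a regular 16-gon of circumradius 3.5; the cube at (15, 7) (footprint 29.5×30) is included at this height; After the difference (first − rest): starting from the r=3.5 cylinder, the 29.5×30 cube at (15, 7) misses the remaining region (no effect) — 1 connected region; (whole slice rotated 50° about Z — lengths, areas and connectivity unchanged). The outline is a single polygon with 16 vertices. Extrusion per mm of travel: 0.25 × 0.32 / (π × 0.875²) = 0.033260. Accumulating E over each segment gives final E = 0.7268.

G0 X-3.49 Y-0.31 Z17.28
G1 X-3.10 Y-1.62 E0.0455
G1 X-2.25 Y-2.68 E0.0907
G1 X-1.05 Y-3.34 E0.1362
G1 X0.31 Y-3.49 E0.1817
G1 X1.62 Y-3.10 E0.2272
G1 X2.68 Y-2.25 E0.2724
G1 X3.34 Y-1.05 E0.3179
G1 X3.49 Y0.31 E0.3634
G1 X3.10 Y1.62 E0.4089
G1 X2.25 Y2.68 E0.4541
G1 X1.05 Y3.34 E0.4996
G1 X-0.31 Y3.49 E0.5451
G1 X-1.62 Y3.10 E0.5906
G1 X-2.68 Y2.25 E0.6358
G1 X-3.34 Y1.05 E0.6813
G1 X-3.49 Y-0.31 E0.7268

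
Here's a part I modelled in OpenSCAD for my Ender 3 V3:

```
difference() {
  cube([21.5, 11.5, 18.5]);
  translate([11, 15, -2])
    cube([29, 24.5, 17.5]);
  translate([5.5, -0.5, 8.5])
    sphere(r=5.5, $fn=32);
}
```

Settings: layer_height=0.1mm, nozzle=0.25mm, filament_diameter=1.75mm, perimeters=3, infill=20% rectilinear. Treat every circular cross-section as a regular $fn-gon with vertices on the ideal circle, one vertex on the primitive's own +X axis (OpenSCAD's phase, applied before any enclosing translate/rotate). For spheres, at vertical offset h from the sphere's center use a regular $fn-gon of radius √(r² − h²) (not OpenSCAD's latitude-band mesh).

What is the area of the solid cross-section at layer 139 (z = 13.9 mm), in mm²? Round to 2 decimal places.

246.55 mm²

At z = 13.9 mm: the 21.5×11.5 cube contributes its full rectangle (area 247.25 mm²); the cube at (11, 15) (footprint 29×24.5) is included at this height (area 710.50 mm²); the sphere at (5.5, -0.5): section is a regular 32-gon, circumradius = √(r²−h²) = √(5.5²−5.4²) = 1.044 (area = (32/2)·1.044²·sin(360°/32) = 3.40 mm²); Subtracting the remaining from the first: starting from the 21.5×11.5 cube (247.25 mm²), the 29×24.5 cube at (11, 15) misses the remaining region (no effect); the r=5.5 sphere at (5.5, -0.5) partially overlaps it — only the 0.70 mm² overlap (of its 3.40 mm²) is removed, clipping the outline — area = 246.55 mm². Overall, the cross-section is a single solid region. Net area = 246.55 mm².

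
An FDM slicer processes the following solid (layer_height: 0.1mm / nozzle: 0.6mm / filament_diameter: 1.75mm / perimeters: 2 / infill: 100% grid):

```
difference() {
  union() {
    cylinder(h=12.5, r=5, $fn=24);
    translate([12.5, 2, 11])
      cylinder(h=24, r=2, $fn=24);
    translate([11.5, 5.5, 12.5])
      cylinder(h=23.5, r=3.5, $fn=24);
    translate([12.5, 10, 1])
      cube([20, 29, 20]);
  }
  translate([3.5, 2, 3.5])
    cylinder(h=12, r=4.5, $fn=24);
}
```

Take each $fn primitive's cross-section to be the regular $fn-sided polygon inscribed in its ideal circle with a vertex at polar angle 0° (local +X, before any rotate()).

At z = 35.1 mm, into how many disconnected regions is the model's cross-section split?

1

At z = 35.1 mm: the cylinder does not reach this height (z outside [0, 12.5]); the cylinder at (12.5, 2) does not reach this height (z outside [11, 35]); the r=3.5 cylinder at (11.5, 5.5) contributes a regular 24-gon of circumradius 3.5; the cube at (12.5, 10) is absent (z outside [1, 21]); Taking the union: only the r=3.5 cylinder at (11.5, 5.5) is present, so the union is just that shape — 1 connected region; the cylinder at (3.5, 2) is not intersected at this z (z outside [3.5, 15.5]); Taking the first minus the rest: none of the subtracted shapes is present at this height, so that combined region is unchanged — 1 connected region. The result has 1 disconnected region.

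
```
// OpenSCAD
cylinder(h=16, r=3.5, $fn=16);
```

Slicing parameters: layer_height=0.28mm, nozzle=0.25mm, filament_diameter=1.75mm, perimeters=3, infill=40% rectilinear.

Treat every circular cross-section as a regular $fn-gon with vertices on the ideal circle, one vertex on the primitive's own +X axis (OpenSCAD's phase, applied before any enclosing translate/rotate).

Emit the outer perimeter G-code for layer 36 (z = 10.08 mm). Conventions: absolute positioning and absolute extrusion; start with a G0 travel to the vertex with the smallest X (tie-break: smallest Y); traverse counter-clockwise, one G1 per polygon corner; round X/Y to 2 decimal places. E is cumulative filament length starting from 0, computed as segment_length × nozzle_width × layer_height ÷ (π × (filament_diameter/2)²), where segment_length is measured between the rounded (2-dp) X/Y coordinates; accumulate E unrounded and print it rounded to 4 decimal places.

G0 X-3.50 Y0.00 Z10.08
G1 X-3.23 Y-1.34 E0.0398
G1 X-2.47 Y-2.47 E0.0794
G1 X-1.34 Y-3.23 E0.1190
G1 X0.00 Y-3.50 E0.1588
G1 X1.34 Y-3.23 E0.1986
G1 X2.47 Y-2.47 E0.2382
G1 X3.23 Y-1.34 E0.2779
G1 X3.50 Y0.00 E0.3177
G1 X3.23 Y1.34 E0.3574
G1 X2.47 Y2.47 E0.3971
G1 X1.34 Y3.23 E0.4367
G1 X0.00 Y3.50 E0.4765
G1 X-1.34 Y3.23 E0.5163
G1 X-2.47 Y2.47 E0.5559
G1 X-3.23 Y1.34 E0.5955
G1 X-3.50 Y0.00 E0.6353

At z = 10.08 mm: the r=3.5 cylinder gives a regular 16-gon of circumradius 3.5 (constant along its height). The outline is a single polygon with 16 vertices. Extrusion per mm of travel: 0.25 × 0.28 / (π × 0.875²) = 0.029103. Accumulating E over each segment gives final E = 0.6353.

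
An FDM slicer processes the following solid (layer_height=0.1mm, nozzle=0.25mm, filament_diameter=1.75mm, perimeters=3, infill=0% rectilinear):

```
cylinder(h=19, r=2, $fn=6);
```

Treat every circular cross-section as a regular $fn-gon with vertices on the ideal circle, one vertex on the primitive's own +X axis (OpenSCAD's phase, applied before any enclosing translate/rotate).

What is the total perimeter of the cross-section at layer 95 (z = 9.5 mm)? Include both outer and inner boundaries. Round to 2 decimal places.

12.00 mm

At z = 9.5 mm: the cylinder: section is a regular 6-gon, circumradius r=2 (perimeter = 2·6·2.000·sin(180°/6) = 12.00 mm). Overall, the cross-section is a single solid region. Total boundary length (outer) = 12.00 mm.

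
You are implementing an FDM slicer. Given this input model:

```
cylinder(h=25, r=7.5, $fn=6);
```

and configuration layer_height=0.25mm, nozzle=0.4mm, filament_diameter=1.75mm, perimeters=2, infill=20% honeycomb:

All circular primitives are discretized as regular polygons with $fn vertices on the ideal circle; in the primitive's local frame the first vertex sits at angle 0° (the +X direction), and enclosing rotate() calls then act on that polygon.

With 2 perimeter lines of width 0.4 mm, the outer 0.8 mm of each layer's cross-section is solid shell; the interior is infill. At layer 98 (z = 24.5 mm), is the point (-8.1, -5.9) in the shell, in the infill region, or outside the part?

outside

At z = 24.5 mm: the cylinder: section is a regular 6-gon, circumradius r=7.5. Overall, the cross-section is a single solid region. The nearest boundary edge runs (-7.50, 0.00)→(-3.75, -6.50); distance from the point to it = 3.47 mm. The point is not inside any of the regions above, so it lies outside the cross-section (3.47 mm from the nearest boundary).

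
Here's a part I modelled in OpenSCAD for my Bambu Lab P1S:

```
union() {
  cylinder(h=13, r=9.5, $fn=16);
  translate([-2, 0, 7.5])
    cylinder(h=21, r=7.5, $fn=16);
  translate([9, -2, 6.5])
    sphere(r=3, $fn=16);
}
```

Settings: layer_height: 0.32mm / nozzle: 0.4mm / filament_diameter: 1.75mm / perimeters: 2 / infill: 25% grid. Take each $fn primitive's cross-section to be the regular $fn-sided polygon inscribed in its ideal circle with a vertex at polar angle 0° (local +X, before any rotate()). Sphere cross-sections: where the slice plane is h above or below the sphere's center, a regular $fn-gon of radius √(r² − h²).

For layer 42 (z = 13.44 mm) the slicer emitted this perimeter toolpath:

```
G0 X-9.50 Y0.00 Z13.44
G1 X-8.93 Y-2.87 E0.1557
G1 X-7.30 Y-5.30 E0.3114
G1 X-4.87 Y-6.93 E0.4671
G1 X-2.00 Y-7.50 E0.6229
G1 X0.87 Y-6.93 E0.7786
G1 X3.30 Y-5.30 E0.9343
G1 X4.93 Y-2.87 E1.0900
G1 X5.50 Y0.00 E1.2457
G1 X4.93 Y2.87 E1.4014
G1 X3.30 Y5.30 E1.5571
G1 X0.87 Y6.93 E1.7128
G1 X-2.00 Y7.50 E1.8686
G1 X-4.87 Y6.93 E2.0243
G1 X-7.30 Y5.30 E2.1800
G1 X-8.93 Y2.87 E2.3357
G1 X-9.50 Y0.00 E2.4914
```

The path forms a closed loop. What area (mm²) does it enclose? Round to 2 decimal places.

172.17 mm²

Apply the shoelace formula to the sequence of (X, Y) vertices; enclosed area = 172.17 mm².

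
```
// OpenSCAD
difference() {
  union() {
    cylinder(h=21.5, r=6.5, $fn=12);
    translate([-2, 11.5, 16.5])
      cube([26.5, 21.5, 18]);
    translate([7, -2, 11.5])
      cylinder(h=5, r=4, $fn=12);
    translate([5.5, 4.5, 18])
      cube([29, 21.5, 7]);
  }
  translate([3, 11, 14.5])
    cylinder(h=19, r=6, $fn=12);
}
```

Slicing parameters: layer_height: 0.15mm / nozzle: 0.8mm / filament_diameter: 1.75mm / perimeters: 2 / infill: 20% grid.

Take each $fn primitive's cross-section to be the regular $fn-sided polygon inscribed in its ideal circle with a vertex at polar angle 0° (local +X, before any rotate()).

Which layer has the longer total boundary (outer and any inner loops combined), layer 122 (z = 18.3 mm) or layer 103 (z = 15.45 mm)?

Layer 122 (z = 18.3): the r=6.5 cylinder gives a regular 12-gon of circumradius 6.5 (constant along its height) (perimeter = 2·12·6.500·sin(180°/12) = 40.38 mm); the cube at (-2, 11.5) (footprint 26.5×21.5) is included at this height (perimeter 96.00 mm); the cylinder at (7, -2) is absent (z outside [11.5, 16.5]); the cube at (5.5, 4.5) is present — its section is the full 29×21.5 rectangle (perimeter 101.00 mm); Combining (union): the regions partially overlap (shared area 275.50 mm²), so the edge portions inside another operand are dropped and the merged outline is re-measured after clipping — boundary = 170.38 mm; the r=6 cylinder at (3, 11) gives a regular 12-gon of circumradius 6 (constant along its height) (perimeter = 2·12·6.000·sin(180°/12) = 37.27 mm); After the difference (first − rest): starting from that combined region, the r=6 cylinder at (3, 11) partially overlaps it — only the 63.84 mm² overlap (of its 108.00 mm²) is removed, clipping the outline — boundary = 176.37 mm. So its perimeter = 176.37 mm. Layer 103 (z = 15.45): the cylinder: section is a regular 12-gon, circumradius r=6.5 (perimeter = 2·12·6.500·sin(180°/12) = 40.38 mm); the cube at (-2, 11.5) is not intersected at this z (z outside [16.5, 34.5]); the cylinder at (7, -2): section is a regular 12-gon, circumradius r=4 (perimeter = 2·12·4.000·sin(180°/12) = 24.85 mm); the cube at (5.5, 4.5) is absent (z outside [18, 25]); Merging all regions: the regions partially overlap (shared area 14.16 mm²), so the edge portions inside another operand are dropped and the merged outline is re-measured after clipping — boundary = 49.81 mm; the r=6 cylinder at (3, 11) contributes a regular 12-gon of circumradius 6 (perimeter = 2·12·6.000·sin(180°/12) = 37.27 mm); Subtracting the remaining from the first: starting from the result so far, the r=6 cylinder at (3, 11) partially overlaps it — only the 2.56 mm² overlap (of its 108.00 mm²) is removed, clipping the outline — boundary = 49.85 mm. So its perimeter = 49.85 mm. Layer 122 is larger (176.37 vs 49.85 mm).

layer 122 (z = 18.3 mm)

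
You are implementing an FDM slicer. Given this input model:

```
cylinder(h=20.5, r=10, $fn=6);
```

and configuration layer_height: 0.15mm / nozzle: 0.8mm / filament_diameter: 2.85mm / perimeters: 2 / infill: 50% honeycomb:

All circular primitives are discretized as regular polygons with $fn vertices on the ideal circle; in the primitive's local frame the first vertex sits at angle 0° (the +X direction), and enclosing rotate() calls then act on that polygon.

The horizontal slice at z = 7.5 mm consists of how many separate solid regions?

At z = 7.5 mm: the cylinder: section is a regular 6-gon, circumradius r=10. The result has 1 disconnected region.

1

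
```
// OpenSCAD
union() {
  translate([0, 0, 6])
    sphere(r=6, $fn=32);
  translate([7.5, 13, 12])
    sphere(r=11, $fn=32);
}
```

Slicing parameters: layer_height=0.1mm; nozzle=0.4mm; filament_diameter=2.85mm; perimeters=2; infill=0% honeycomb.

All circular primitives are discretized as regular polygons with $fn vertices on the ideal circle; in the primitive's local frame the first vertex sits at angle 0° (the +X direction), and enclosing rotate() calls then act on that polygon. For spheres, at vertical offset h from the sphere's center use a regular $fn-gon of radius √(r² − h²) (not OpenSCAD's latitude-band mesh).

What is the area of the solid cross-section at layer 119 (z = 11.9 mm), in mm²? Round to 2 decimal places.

At z = 11.9 mm: the sphere: section is a regular 32-gon, circumradius = √(r²−h²) = √(6²−5.9²) = 1.091 (area = (32/2)·1.091²·sin(360°/32) = 3.71 mm²); the sphere at (7.5, 13): section is a regular 32-gon, circumradius = √(r²−h²) = √(11²−0.1²) = 11.000 (area = (32/2)·11.000²·sin(360°/32) = 377.66 mm²); Merging all regions: the 2 present regions are separate (no shared area or edge), so areas and boundary lengths simply add and each stays a separate island — area = 381.38 mm². Overall, the cross-section has 2 separate islands. Net area = 381.38 mm².

381.38 mm²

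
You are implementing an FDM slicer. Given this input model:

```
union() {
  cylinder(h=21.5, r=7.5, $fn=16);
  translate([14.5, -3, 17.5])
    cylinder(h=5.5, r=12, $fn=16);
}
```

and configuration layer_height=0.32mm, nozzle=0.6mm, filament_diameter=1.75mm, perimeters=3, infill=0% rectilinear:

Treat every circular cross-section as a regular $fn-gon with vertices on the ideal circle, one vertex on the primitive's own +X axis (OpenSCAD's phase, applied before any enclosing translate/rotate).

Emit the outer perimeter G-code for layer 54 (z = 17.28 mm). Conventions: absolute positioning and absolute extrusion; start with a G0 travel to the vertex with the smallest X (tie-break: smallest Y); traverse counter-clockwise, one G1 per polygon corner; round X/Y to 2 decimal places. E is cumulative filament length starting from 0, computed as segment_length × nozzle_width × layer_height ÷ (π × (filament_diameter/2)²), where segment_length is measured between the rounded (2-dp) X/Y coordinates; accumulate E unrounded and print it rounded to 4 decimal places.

G0 X-7.50 Y0.00 Z17.28
G1 X-6.93 Y-2.87 E0.2336
G1 X-5.30 Y-5.30 E0.4671
G1 X-2.87 Y-6.93 E0.7007
G1 X0.00 Y-7.50 E0.9343
G1 X2.87 Y-6.93 E1.1679
G1 X5.30 Y-5.30 E1.4014
G1 X6.93 Y-2.87 E1.6350
G1 X7.50 Y0.00 E1.8686
G1 X6.93 Y2.87 E2.1021
G1 X5.30 Y5.30 E2.3357
G1 X2.87 Y6.93 E2.5693
G1 X0.00 Y7.50 E2.8028
G1 X-2.87 Y6.93 E3.0364
G1 X-5.30 Y5.30 E3.2700
G1 X-6.93 Y2.87 E3.5036
G1 X-7.50 Y0.00 E3.7371

At z = 17.28 mm: the r=7.5 cylinder gives a regular 16-gon of circumradius 7.5 (constant along its height); the cylinder at (14.5, -3) is absent (z outside [17.5, 23]); Combining (union): only the r=7.5 cylinder is present, so the union is just that shape — 1 connected region. The outline is a single polygon with 16 vertices. Extrusion per mm of travel: 0.6 × 0.32 / (π × 0.875²) = 0.079824. Accumulating E over each segment gives final E = 3.7371.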